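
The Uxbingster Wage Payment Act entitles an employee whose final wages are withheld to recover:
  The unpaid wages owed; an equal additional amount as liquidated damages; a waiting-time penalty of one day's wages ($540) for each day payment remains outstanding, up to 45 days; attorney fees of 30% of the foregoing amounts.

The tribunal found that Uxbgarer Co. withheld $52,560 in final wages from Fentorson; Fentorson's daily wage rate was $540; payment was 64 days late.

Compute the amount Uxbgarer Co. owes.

$168,246

Liquidated damages (equal amount): $52,560
Penalty days: min(64, 45) = 45
Waiting-time penalty: 45 × $540 = $24,300
Subtotal: $52,560 + $52,560 + $24,300 = $129,420
Attorney fees: 30% of $129,420 = $38,826
Total award: $129,420 + $38,826 = $168,246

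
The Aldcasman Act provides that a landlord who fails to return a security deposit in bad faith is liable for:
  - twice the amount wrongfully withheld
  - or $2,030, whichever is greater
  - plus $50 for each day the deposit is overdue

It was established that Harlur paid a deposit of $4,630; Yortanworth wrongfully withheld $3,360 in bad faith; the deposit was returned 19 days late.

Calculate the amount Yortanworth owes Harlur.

$7,670

Doubled: 2 × $3,360 = $6,720
Minimum $2,030: $6,720 meets the minimum, no increase.
Late-return penalty: 19 × $50 = $950
Damages plus late penalty: $6,720 + $950 = $7,670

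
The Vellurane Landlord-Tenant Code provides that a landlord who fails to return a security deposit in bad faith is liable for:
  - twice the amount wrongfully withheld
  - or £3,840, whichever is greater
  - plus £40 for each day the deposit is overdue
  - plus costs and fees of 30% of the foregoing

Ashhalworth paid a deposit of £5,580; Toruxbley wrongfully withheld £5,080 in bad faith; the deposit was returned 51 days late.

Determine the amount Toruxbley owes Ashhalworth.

Doubled: 2 × £5,080 = £10,160
Minimum £3,840: £10,160 meets the minimum, no increase.
Late-return penalty: 51 × £40 = £2,040
Damages plus late penalty: £10,160 + £2,040 = £12,200
Costs and fees: 30% of £12,200 = £3,660
Total recovery: £12,200 + £3,660 = £15,860

£15,860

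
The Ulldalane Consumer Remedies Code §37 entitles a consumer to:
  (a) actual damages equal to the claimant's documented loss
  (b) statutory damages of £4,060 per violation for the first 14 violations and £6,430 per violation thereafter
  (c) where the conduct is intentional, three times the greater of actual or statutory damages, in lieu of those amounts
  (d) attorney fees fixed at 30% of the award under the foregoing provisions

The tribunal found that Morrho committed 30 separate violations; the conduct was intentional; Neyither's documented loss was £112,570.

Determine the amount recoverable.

£622,908

First 14 violations: 14 × £4,060 = £56,840
Remaining violations: (30 − 14) × £6,430 = £102,880
Statutory damages: £56,840 + £102,880 = £159,720
Greater of actual damages (£112,570) or statutory damages (£159,720): £159,720
Trebled: 3 × £159,720 = £479,160
Attorney fees: 30% of £479,160 = £143,748
Total recovery: £479,160 + £143,748 = £622,908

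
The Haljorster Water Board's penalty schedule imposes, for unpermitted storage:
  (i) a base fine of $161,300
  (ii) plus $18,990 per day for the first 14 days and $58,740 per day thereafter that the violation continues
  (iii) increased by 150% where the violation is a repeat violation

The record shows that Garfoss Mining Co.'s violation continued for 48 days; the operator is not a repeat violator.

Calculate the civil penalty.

First 14 days: 14 × $18,990 = $265,860
Remaining days: (48 − 14) × $58,740 = $1,997,160
Per-day component: $265,860 + $1,997,160 = $2,263,020
Base plus per-day: $161,300 + $2,263,020 = $2,424,320
The operator is not a repeat violator: no 150% increase.

$2,424,320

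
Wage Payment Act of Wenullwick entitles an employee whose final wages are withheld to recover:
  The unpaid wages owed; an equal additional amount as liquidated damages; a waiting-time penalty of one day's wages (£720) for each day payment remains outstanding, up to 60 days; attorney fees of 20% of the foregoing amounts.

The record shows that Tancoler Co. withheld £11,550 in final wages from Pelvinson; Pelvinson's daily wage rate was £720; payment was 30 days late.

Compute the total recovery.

£53,640

Liquidated damages (equal amount): £11,550
Penalty days: min(30, 60) = 30
Waiting-time penalty: 30 × £720 = £21,600
Subtotal: £11,550 + £11,550 + £21,600 = £44,700
Attorney fees: 20% of £44,700 = £8,940
Total award: £44,700 + £8,940 = £53,640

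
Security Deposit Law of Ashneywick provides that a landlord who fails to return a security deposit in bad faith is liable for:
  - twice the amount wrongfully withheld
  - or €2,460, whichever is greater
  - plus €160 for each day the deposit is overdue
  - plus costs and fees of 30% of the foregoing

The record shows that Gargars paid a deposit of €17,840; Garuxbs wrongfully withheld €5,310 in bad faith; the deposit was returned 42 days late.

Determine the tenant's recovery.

Doubled: 2 × €5,310 = €10,620
Minimum €2,460: €10,620 meets the minimum, no increase.
Late-return penalty: 42 × €160 = €6,720
Damages plus late penalty: €10,620 + €6,720 = €17,340
Costs and fees: 30% of €17,340 = €5,202
Total recovery: €17,340 + €5,202 = €22,542

€22,542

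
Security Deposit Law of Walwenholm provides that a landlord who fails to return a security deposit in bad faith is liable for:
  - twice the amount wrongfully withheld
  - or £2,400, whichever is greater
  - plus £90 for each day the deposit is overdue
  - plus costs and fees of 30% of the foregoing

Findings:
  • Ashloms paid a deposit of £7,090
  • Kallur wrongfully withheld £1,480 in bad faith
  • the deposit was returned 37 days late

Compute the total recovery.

£8,177

Doubled: 2 × £1,480 = £2,960
Minimum £2,400: £2,960 meets the minimum, no increase.
Late-return penalty: 37 × £90 = £3,330
Damages plus late penalty: £2,960 + £3,330 = £6,290
Costs and fees: 30% of £6,290 = £1,887
Total recovery: £6,290 + £1,887 = £8,177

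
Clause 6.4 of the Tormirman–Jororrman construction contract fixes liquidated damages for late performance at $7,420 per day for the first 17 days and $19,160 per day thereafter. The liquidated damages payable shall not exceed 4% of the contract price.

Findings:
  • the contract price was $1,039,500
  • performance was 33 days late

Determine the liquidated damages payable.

First 17 days: 17 × $7,420 = $126,140
Remaining days: (33 − 17) × $19,160 = $306,560
Accrued per-day damages: $126,140 + $306,560 = $432,700
Cap: 4% of $1,039,500 = $41,580
Cap at $41,580: $432,700 exceeds the cap → $41,580

$41,580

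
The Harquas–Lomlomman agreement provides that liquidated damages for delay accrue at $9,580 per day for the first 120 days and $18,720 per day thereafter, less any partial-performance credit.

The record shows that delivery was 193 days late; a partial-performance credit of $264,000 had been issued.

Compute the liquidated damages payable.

$2,252,160

First 120 days: 120 × $9,580 = $1,149,600
Remaining days: (193 − 120) × $18,720 = $1,366,560
Accrued per-day damages: $1,149,600 + $1,366,560 = $2,516,160
Less partial-performance credit: $2,516,160 − $264,000 = $2,252,160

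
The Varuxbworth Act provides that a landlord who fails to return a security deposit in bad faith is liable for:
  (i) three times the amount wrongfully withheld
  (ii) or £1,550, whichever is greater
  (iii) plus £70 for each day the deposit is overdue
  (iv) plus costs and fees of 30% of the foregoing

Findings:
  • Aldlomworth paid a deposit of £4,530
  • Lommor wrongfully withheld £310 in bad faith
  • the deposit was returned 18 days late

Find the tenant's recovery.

Trebled: 3 × £310 = £930
Minimum £1,550: £930 is below the minimum → £1,550
Late-return penalty: 18 × £70 = £1,260
Damages plus late penalty: £1,550 + £1,260 = £2,810
Costs and fees: 30% of £2,810 = £843
Total recovery: £2,810 + £843 = £3,653

£3,653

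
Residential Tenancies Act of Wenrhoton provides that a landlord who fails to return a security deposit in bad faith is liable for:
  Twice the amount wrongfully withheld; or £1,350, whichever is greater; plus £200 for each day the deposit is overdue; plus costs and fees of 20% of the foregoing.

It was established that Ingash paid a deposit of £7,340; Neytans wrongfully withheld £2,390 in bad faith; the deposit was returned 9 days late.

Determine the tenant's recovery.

£7,896

Doubled: 2 × £2,390 = £4,780
Minimum £1,350: £4,780 meets the minimum, no increase.
Late-return penalty: 9 × £200 = £1,800
Damages plus late penalty: £4,780 + £1,800 = £6,580
Costs and fees: 20% of £6,580 = £1,316
Total recovery: £6,580 + £1,316 = £7,896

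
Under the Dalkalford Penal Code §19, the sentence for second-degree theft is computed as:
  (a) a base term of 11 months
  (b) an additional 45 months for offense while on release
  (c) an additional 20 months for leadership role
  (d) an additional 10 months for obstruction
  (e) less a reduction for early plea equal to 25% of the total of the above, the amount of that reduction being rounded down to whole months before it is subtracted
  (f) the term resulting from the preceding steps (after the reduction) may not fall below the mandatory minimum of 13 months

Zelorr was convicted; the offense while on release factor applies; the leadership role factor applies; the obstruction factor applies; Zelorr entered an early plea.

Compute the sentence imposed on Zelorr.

65 months

Offense while on release enhancement: +45 months
Leadership role enhancement: +20 months
Obstruction enhancement: +10 months
Adjusted term: 11 months + 45 months + 20 months + 10 months = 86 months
Early plea reduction: 25% of 86 months = 21 months (rounded down)
After reduction: 86 − 21 = 65 months
Minimum 13 months: 65 months meets the minimum, no increase.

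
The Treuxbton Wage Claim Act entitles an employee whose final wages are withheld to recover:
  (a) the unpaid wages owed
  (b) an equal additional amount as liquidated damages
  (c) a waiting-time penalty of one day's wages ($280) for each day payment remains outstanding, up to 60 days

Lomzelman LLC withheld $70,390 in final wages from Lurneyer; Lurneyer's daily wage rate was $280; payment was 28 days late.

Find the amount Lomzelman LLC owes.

Liquidated damages (equal amount): $70,390
Penalty days: min(28, 60) = 28
Waiting-time penalty: 28 × $280 = $7,840
Total award: $70,390 + $70,390 + $7,840 = $148,620

Total award: $148,620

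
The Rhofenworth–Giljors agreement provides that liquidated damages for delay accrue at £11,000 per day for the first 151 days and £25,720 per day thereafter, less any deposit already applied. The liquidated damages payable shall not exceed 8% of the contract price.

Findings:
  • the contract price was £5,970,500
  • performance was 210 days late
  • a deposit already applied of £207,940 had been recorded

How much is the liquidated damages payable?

£477,640

First 151 days: 151 × £11,000 = £1,661,000
Remaining days: (210 − 151) × £25,720 = £1,517,480
Accrued per-day damages: £1,661,000 + £1,517,480 = £3,178,480
Less deposit already applied: £3,178,480 − £207,940 = £2,970,540
Cap: 8% of £5,970,500 = £477,640
Cap at £477,640: £2,970,540 exceeds the cap → £477,640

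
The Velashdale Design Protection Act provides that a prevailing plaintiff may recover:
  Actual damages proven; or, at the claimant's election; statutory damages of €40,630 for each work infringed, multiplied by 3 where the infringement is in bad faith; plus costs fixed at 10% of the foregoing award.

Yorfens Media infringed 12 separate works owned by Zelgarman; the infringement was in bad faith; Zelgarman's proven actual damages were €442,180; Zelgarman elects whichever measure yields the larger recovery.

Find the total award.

Statutory damages: 12 × €40,630 = €487,560
Trebled: 3 × €487,560 = €1,462,680
Greater of actual damages (€442,180) or enhanced statutory damages (€1,462,680): €1,462,680
Costs: 10% of €1,462,680 = €146,268
Award plus costs: €1,462,680 + €146,268 = €1,608,948

€1,608,948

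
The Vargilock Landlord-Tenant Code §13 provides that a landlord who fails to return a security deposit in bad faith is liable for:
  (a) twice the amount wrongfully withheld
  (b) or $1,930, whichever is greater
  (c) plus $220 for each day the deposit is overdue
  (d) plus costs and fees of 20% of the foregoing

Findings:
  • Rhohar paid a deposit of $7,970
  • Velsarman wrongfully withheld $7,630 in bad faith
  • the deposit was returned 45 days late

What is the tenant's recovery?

Doubled: 2 × $7,630 = $15,260
Minimum $1,930: $15,260 meets the minimum, no increase.
Late-return penalty: 45 × $220 = $9,900
Damages plus late penalty: $15,260 + $9,900 = $25,160
Costs and fees: 20% of $25,160 = $5,032
Total recovery: $25,160 + $5,032 = $30,192

$30,192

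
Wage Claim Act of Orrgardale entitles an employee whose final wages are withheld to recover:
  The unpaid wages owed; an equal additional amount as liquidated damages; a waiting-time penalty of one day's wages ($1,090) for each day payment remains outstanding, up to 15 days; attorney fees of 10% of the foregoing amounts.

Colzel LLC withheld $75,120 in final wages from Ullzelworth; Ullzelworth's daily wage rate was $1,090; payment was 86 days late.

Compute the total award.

Liquidated damages (equal amount): $75,120
Penalty days: min(86, 15) = 15
Waiting-time penalty: 15 × $1,090 = $16,350
Subtotal: $75,120 + $75,120 + $16,350 = $166,590
Attorney fees: 10% of $166,590 = $16,659
Total award: $166,590 + $16,659 = $183,249

$183,249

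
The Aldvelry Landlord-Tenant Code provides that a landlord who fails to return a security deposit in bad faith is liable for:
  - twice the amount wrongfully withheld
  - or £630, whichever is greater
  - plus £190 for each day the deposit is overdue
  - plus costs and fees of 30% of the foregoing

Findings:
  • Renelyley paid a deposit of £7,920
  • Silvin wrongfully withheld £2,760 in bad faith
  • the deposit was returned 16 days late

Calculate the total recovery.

Doubled: 2 × £2,760 = £5,520
Minimum £630: £5,520 meets the minimum, no increase.
Late-return penalty: 16 × £190 = £3,040
Damages plus late penalty: £5,520 + £3,040 = £8,560
Costs and fees: 30% of £8,560 = £2,568
Total recovery: £8,560 + £2,568 = £11,128

£11,128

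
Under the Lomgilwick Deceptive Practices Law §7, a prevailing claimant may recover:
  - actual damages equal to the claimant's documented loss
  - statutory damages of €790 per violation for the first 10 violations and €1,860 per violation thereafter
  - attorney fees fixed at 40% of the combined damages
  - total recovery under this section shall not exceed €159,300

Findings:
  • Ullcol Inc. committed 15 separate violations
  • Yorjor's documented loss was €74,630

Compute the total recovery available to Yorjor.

€128,562

First 10 violations: 10 × €790 = €7,900
Remaining violations: (15 − 10) × €1,860 = €9,300
Statutory damages: €7,900 + €9,300 = €17,200
Combined damages: €74,630 + €17,200 = €91,830
Attorney fees: 40% of €91,830 = €36,732
Total before cap: €91,830 + €36,732 = €128,562
Cap at €159,300: €128,562 is within the cap, no reduction.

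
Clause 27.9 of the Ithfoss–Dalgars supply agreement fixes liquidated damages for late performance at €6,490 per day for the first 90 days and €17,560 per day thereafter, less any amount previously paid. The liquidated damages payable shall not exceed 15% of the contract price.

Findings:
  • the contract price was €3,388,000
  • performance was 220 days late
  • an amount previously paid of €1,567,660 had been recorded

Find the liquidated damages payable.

First 90 days: 90 × €6,490 = €584,100
Remaining days: (220 − 90) × €17,560 = €2,282,800
Accrued per-day damages: €584,100 + €2,282,800 = €2,866,900
Less amount previously paid: €2,866,900 − €1,567,660 = €1,299,240
Cap: 15% of €3,388,000 = €508,200
Cap at €508,200: €1,299,240 exceeds the cap → €508,200

€508,200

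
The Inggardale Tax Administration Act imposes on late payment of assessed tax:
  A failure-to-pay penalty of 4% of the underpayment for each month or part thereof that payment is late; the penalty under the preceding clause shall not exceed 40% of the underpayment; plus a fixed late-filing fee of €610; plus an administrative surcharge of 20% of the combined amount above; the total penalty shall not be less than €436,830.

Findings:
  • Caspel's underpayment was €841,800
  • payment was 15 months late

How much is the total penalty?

Accrued rate: 4% × 15 = 60%, capped at 40% → 40%
Failure-to-pay penalty: 40% of €841,800 = €336,720
Penalty before surcharge: €336,720 + €610 = €337,330
Administrative surcharge: 20% of €337,330 = €67,466
Total penalty: €337,330 + €67,466 = €404,796
Minimum €436,830: €404,796 is below the minimum → €436,830

€436,830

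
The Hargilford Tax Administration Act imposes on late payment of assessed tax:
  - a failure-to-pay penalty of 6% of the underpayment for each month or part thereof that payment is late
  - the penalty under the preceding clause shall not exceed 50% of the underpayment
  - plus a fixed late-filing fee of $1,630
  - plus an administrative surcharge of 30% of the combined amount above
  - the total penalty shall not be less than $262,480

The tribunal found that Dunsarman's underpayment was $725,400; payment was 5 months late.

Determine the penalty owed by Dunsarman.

$285,025

Accrued rate: 6% × 5 = 30%, capped at 50% → 30%
Failure-to-pay penalty: 30% of $725,400 = $217,620
Penalty before surcharge: $217,620 + $1,630 = $219,250
Administrative surcharge: 30% of $219,250 = $65,775
Total penalty: $219,250 + $65,775 = $285,025
Minimum $262,480: $285,025 meets the minimum, no increase.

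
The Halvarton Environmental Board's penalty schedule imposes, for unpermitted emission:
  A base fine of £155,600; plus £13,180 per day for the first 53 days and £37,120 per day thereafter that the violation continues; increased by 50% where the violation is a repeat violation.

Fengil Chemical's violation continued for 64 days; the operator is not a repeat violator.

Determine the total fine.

£1,262,460

First 53 days: 53 × £13,180 = £698,540
Remaining days: (64 − 53) × £37,120 = £408,320
Per-day component: £698,540 + £408,320 = £1,106,860
Base plus per-day: £155,600 + £1,106,860 = £1,262,460
The operator is not a repeat violator: no 50% increase.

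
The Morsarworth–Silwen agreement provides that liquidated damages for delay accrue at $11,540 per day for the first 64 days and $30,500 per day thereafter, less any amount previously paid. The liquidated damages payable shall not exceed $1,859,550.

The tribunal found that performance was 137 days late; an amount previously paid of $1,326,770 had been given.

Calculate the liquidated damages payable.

First 64 days: 64 × $11,540 = $738,560
Remaining days: (137 − 64) × $30,500 = $2,226,500
Accrued per-day damages: $738,560 + $2,226,500 = $2,965,060
Less amount previously paid: $2,965,060 − $1,326,770 = $1,638,290
Cap at $1,859,550: $1,638,290 is within the cap, no reduction.

$1,638,290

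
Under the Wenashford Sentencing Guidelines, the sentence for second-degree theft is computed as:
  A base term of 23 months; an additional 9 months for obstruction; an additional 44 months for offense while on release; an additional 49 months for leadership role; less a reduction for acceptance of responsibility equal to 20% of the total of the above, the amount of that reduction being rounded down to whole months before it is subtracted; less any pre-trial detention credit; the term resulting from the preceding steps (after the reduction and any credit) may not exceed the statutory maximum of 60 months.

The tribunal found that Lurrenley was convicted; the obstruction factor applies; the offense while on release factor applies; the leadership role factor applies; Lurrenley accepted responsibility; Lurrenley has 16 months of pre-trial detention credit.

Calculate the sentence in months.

60 months

Obstruction enhancement: +9 months
Offense while on release enhancement: +44 months
Leadership role enhancement: +49 months
Adjusted term: 23 months + 9 months + 44 months + 49 months = 125 months
Acceptance of responsibility reduction: 20% of 125 months = 25 months (rounded down)
After reduction: 125 − 25 = 100 months
Less pre-trial detention credit: 100 months − 16 months = 84 months
Cap at 60 months: 84 months exceeds the cap → 60 months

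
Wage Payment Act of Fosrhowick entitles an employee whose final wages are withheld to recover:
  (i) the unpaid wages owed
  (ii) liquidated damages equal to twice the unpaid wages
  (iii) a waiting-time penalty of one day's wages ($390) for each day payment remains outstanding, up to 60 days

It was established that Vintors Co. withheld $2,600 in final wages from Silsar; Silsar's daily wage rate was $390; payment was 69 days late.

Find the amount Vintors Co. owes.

Doubled: 2 × $2,600 = $5,200
Penalty days: min(69, 60) = 60
Waiting-time penalty: 60 × $390 = $23,400
Total award: $2,600 + $5,200 + $23,400 = $31,200

$31,200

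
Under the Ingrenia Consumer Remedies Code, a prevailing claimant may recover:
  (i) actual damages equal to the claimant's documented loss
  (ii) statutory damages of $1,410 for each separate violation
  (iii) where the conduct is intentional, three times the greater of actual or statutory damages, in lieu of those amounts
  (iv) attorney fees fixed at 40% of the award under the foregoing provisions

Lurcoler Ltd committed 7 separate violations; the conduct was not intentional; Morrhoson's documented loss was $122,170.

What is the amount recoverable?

Statutory damages: 7 × $1,410 = $9,870
Conduct not intentional: the in-lieu enhancement does not apply.
Actual plus statutory damages: $122,170 + $9,870 = $132,040
Attorney fees: 40% of $132,040 = $52,816
Total recovery: $132,040 + $52,816 = $184,856

$184,856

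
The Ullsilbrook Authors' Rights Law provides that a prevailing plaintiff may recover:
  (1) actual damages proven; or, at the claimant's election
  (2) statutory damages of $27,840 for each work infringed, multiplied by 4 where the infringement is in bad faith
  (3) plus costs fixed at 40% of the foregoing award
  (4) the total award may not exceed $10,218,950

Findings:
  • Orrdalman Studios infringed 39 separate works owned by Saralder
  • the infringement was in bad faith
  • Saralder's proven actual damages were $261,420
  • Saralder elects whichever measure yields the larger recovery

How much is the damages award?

Statutory damages: 39 × $27,840 = $1,085,760
Multiplied by 4: 4 × $1,085,760 = $4,343,040
Greater of actual damages ($261,420) or enhanced statutory damages ($4,343,040): $4,343,040
Costs: 40% of $4,343,040 = $1,737,216
Award plus costs: $4,343,040 + $1,737,216 = $6,080,256
Cap at $10,218,950: $6,080,256 is within the cap, no reduction.

$6,080,256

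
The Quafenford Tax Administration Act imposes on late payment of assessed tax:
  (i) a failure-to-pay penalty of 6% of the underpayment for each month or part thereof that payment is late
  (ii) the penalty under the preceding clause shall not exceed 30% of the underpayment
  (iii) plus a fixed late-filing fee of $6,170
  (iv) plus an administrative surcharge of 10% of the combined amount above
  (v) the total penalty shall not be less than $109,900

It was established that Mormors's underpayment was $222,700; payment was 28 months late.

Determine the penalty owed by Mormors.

Accrued rate: 6% × 28 = 168%, capped at 30% → 30%
Failure-to-pay penalty: 30% of $222,700 = $66,810
Penalty before surcharge: $66,810 + $6,170 = $72,980
Administrative surcharge: 10% of $72,980 = $7,298
Total penalty: $72,980 + $7,298 = $80,278
Minimum $109,900: $80,278 is below the minimum → $109,900

$109,900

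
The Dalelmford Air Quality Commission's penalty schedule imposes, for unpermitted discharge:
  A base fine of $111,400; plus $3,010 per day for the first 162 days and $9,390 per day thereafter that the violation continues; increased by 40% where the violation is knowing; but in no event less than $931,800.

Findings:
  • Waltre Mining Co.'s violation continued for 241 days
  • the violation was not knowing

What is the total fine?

$1,340,830

First 162 days: 162 × $3,010 = $487,620
Remaining days: (241 − 162) × $9,390 = $741,810
Per-day component: $487,620 + $741,810 = $1,229,430
Base plus per-day: $111,400 + $1,229,430 = $1,340,830
The violation was not knowing: no 40% increase.
Minimum $931,800: $1,340,830 meets the minimum, no increase.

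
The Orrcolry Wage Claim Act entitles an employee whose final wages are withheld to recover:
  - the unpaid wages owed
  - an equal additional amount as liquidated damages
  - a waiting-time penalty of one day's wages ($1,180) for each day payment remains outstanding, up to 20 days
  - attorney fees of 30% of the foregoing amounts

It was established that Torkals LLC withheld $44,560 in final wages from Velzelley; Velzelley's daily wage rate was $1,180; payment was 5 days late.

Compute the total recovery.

Liquidated damages (equal amount): $44,560
Penalty days: min(5, 20) = 5
Waiting-time penalty: 5 × $1,180 = $5,900
Subtotal: $44,560 + $44,560 + $5,900 = $95,020
Attorney fees: 30% of $95,020 = $28,506
Total award: $95,020 + $28,506 = $123,526

$123,526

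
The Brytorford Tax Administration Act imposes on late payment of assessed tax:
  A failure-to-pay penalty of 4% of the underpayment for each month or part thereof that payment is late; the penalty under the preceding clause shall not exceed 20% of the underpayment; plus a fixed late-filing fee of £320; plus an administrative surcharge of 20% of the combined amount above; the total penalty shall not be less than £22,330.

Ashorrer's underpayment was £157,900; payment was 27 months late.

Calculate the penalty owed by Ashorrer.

Accrued rate: 4% × 27 = 108%, capped at 20% → 20%
Failure-to-pay penalty: 20% of £157,900 = £31,580
Penalty before surcharge: £31,580 + £320 = £31,900
Administrative surcharge: 20% of £31,900 = £6,380
Total penalty: £31,900 + £6,380 = £38,280
Minimum £22,330: £38,280 meets the minimum, no increase.

Penalty: £38,280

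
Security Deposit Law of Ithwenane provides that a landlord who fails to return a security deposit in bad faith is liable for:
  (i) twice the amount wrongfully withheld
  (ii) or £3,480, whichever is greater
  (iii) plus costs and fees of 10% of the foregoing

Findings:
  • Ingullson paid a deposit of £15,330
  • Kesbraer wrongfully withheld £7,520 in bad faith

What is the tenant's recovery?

Doubled: 2 × £7,520 = £15,040
Minimum £3,480: £15,040 meets the minimum, no increase.
Costs and fees: 10% of £15,040 = £1,504
Total recovery: £15,040 + £1,504 = £16,544

£16,544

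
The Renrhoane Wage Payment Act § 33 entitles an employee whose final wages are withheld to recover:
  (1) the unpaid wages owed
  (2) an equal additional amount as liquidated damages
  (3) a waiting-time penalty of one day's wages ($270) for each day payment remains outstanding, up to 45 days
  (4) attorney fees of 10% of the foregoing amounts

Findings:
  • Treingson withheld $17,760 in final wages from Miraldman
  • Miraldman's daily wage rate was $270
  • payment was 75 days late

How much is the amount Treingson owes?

$52,437

Liquidated damages (equal amount): $17,760
Penalty days: min(75, 45) = 45
Waiting-time penalty: 45 × $270 = $12,150
Subtotal: $17,760 + $17,760 + $12,150 = $47,670
Attorney fees: 10% of $47,670 = $4,767
Total award: $47,670 + $4,767 = $52,437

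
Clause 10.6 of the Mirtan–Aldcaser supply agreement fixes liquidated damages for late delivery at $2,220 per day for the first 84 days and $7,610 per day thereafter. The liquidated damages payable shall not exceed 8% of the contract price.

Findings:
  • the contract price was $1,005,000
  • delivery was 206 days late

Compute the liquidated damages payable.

First 84 days: 84 × $2,220 = $186,480
Remaining days: (206 − 84) × $7,610 = $928,420
Accrued per-day damages: $186,480 + $928,420 = $1,114,900
Cap: 8% of $1,005,000 = $80,400
Cap at $80,400: $1,114,900 exceeds the cap → $80,400

$80,400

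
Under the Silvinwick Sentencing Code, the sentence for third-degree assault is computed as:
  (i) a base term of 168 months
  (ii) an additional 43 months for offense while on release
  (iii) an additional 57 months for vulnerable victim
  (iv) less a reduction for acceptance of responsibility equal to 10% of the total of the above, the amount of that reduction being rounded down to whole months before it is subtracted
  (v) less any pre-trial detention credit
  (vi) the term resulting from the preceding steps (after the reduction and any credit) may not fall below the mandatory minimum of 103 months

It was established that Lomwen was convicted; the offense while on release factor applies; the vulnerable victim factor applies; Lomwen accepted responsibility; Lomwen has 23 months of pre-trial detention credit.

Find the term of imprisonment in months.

219 months

Offense while on release enhancement: +43 months
Vulnerable victim enhancement: +57 months
Adjusted term: 168 months + 43 months + 57 months = 268 months
Acceptance of responsibility reduction: 10% of 268 months = 26 months (rounded down)
After reduction: 268 − 26 = 242 months
Less pre-trial detention credit: 242 months − 23 months = 219 months
Minimum 103 months: 219 months meets the minimum, no increase.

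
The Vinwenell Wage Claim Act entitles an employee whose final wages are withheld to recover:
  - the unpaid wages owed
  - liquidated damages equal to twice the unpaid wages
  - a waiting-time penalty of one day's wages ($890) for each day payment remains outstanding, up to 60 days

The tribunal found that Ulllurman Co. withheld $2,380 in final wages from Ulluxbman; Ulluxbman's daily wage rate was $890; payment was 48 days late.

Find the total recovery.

Doubled: 2 × $2,380 = $4,760
Penalty days: min(48, 60) = 48
Waiting-time penalty: 48 × $890 = $42,720
Total award: $2,380 + $4,760 + $42,720 = $49,860

$49,860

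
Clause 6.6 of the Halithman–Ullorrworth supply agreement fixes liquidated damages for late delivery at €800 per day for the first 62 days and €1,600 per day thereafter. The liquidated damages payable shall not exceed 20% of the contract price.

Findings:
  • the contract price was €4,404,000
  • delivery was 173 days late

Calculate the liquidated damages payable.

€227,200

First 62 days: 62 × €800 = €49,600
Remaining days: (173 − 62) × €1,600 = €177,600
Accrued per-day damages: €49,600 + €177,600 = €227,200
Cap: 20% of €4,404,000 = €880,800
Cap at €880,800: €227,200 is within the cap, no reduction.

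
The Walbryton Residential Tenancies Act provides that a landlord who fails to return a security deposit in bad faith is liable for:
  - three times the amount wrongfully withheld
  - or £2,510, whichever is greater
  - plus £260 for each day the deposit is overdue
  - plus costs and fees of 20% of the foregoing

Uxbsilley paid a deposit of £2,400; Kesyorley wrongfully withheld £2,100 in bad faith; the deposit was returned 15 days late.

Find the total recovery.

Trebled: 3 × £2,100 = £6,300
Minimum £2,510: £6,300 meets the minimum, no increase.
Late-return penalty: 15 × £260 = £3,900
Damages plus late penalty: £6,300 + £3,900 = £10,200
Costs and fees: 20% of £10,200 = £2,040
Total recovery: £10,200 + £2,040 = £12,240

£12,240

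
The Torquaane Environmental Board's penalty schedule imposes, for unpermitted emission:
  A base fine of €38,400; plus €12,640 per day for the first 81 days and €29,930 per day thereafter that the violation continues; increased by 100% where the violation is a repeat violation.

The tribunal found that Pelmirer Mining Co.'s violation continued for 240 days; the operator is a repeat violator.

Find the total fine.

€11,642,220

First 81 days: 81 × €12,640 = €1,023,840
Remaining days: (240 − 81) × €29,930 = €4,758,870
Per-day component: €1,023,840 + €4,758,870 = €5,782,710
Base plus per-day: €38,400 + €5,782,710 = €5,821,110
Enhancement: 100% of €5,821,110 = €5,821,110
Enhanced fine: €5,821,110 + €5,821,110 = €11,642,220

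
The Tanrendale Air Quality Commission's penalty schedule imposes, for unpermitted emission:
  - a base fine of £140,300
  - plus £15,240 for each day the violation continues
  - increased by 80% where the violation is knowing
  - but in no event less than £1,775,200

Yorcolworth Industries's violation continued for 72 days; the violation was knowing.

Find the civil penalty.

Per-day component: 72 × £15,240 = £1,097,280
Base plus per-day: £140,300 + £1,097,280 = £1,237,580
Enhancement: 80% of £1,237,580 = £990,064
Enhanced fine: £1,237,580 + £990,064 = £2,227,644
Minimum £1,775,200: £2,227,644 meets the minimum, no increase.

£2,227,644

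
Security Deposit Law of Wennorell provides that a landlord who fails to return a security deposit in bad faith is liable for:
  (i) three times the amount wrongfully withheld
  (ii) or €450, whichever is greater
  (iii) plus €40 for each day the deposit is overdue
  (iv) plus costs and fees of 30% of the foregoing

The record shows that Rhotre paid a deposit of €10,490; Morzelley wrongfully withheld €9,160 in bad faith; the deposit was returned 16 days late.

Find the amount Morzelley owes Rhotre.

€36,556

Trebled: 3 × €9,160 = €27,480
Minimum €450: €27,480 meets the minimum, no increase.
Late-return penalty: 16 × €40 = €640
Damages plus late penalty: €27,480 + €640 = €28,120
Costs and fees: 30% of €28,120 = €8,436
Total recovery: €28,120 + €8,436 = €36,556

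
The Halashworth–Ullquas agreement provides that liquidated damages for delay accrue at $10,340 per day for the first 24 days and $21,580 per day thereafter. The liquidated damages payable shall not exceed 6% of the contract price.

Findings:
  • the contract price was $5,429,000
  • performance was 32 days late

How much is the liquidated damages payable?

$325,740

First 24 days: 24 × $10,340 = $248,160
Remaining days: (32 − 24) × $21,580 = $172,640
Accrued per-day damages: $248,160 + $172,640 = $420,800
Cap: 6% of $5,429,000 = $325,740
Cap at $325,740: $420,800 exceeds the cap → $325,740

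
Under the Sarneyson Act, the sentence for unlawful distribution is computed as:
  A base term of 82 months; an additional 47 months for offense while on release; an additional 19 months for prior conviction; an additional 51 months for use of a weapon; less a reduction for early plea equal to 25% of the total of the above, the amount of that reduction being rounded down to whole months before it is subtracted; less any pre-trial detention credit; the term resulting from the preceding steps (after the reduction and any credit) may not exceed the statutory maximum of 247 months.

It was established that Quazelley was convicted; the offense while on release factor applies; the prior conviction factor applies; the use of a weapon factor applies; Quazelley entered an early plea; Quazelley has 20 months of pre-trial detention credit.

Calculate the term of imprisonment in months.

130 months

Offense while on release enhancement: +47 months
Prior conviction enhancement: +19 months
Use of a weapon enhancement: +51 months
Adjusted term: 82 months + 47 months + 19 months + 51 months = 199 months
Early plea reduction: 25% of 199 months = 49 months (rounded down)
After reduction: 199 − 49 = 150 months
Less pre-trial detention credit: 150 months − 20 months = 130 months
Cap at 247 months: 130 months is within the cap, no reduction.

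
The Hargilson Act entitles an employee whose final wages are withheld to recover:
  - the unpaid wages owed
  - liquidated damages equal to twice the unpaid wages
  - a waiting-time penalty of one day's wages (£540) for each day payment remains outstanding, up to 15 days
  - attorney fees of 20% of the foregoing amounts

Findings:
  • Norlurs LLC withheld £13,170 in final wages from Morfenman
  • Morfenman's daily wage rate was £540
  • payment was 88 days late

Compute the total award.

Doubled: 2 × £13,170 = £26,340
Penalty days: min(88, 15) = 15
Waiting-time penalty: 15 × £540 = £8,100
Subtotal: £13,170 + £26,340 + £8,100 = £47,610
Attorney fees: 20% of £47,610 = £9,522
Total award: £47,610 + £9,522 = £57,132

Total award: £57,132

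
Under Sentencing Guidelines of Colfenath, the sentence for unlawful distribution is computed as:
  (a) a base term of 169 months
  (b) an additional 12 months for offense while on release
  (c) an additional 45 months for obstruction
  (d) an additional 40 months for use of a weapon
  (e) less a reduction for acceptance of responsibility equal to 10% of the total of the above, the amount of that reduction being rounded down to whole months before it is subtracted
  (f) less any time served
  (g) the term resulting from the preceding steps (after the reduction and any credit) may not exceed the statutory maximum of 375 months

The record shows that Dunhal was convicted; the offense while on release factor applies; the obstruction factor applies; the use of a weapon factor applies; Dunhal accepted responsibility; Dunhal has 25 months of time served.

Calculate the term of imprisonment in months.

Offense while on release enhancement: +12 months
Obstruction enhancement: +45 months
Use of a weapon enhancement: +40 months
Adjusted term: 169 months + 12 months + 45 months + 40 months = 266 months
Acceptance of responsibility reduction: 10% of 266 months = 26 months (rounded down)
After reduction: 266 − 26 = 240 months
Less time served: 240 months − 25 months = 215 months
Cap at 375 months: 215 months is within the cap, no reduction.

Sentence: 215 months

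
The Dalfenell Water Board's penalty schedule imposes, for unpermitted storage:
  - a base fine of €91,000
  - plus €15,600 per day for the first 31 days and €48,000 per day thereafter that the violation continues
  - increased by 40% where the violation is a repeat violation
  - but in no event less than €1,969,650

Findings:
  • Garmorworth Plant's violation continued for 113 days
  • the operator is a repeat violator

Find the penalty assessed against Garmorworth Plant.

€6,314,840

First 31 days: 31 × €15,600 = €483,600
Remaining days: (113 − 31) × €48,000 = €3,936,000
Per-day component: €483,600 + €3,936,000 = €4,419,600
Base plus per-day: €91,000 + €4,419,600 = €4,510,600
Enhancement: 40% of €4,510,600 = €1,804,240
Enhanced fine: €4,510,600 + €1,804,240 = €6,314,840
Minimum €1,969,650: €6,314,840 meets the minimum, no increase.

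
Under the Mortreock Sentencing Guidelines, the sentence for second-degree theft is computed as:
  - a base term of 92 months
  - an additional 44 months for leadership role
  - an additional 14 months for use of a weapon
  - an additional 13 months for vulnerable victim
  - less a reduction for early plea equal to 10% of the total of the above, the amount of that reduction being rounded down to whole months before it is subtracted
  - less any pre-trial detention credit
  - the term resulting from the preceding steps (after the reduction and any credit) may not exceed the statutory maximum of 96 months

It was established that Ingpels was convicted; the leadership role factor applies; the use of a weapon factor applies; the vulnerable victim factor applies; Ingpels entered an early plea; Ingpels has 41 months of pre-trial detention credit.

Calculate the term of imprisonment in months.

Leadership role enhancement: +44 months
Use of a weapon enhancement: +14 months
Vulnerable victim enhancement: +13 months
Adjusted term: 92 months + 44 months + 14 months + 13 months = 163 months
Early plea reduction: 10% of 163 months = 16 months (rounded down)
After reduction: 163 − 16 = 147 months
Less pre-trial detention credit: 147 months − 41 months = 106 months
Cap at 96 months: 106 months exceeds the cap → 96 months

96 months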